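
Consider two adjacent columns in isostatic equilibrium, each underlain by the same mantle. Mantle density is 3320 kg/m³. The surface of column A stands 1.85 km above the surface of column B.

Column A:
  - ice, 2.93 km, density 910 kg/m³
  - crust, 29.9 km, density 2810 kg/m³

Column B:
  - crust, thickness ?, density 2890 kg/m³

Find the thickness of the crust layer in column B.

37.6 km

Take the compensation level at the base of the deeper column (depth z_c below the surface of column A) and equate Σ ρ_i t_i down to z_c; mantle fills any gap and the z_c terms cancel.
Column A: 2.93×910 + 29.9×2810 + (z_c − 32.83)×3320
Column B: 1.85×0 + x×2890 + (z_c − 1.85 − 0 − x)×3320
The z_c×3320 term appears on both sides and cancels. Collect the known terms of each column as K = Σ(ρt)_known − 3320 × (depth of known layers): K_A = 86685.3 − 3320×32.83 = −22310.3; K_B = 0 − 3320×(1.85 + 0) = −6142.
Balance: K_A = K_B − x×(3320 − 2890), so x = (K_B − K_A)/(3320 − 2890) = 16168.3/430 = 37.6 km.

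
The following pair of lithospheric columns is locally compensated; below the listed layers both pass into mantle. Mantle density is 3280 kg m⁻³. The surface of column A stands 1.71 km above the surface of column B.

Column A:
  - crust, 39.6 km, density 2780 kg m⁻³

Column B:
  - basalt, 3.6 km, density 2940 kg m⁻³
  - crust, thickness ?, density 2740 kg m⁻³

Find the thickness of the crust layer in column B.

24 km

Take the compensation level at the base of the deeper column (depth z_c below the surface of column A) and equate Σ ρ_i t_i down to z_c; mantle fills any gap and the z_c terms cancel.
Column A: 39.6×2780 + (z_c − 39.6)×3280
Column B: 1.71×0 + 3.6×2940 + x×2740 + (z_c − 1.71 − 3.6 − x)×3280
The z_c×3280 term appears on both sides and cancels. Collect the known terms of each column as K = Σ(ρt)_known − 3280 × (depth of known layers): K_A = 110088 − 3280×39.6 = −19800; K_B = 10584 − 3280×(1.71 + 3.6) = −6832.8.
Balance: K_A = K_B − x×(3280 − 2740), so x = (K_B − K_A)/(3280 − 2740) = 12967.2/540 = 24 km.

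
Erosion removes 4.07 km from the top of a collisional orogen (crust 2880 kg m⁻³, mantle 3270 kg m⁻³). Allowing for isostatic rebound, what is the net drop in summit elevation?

0.485 km

Rebound u = e ρ_c/ρ_m = 4.07 km × 2880/3270 = 3.585 km.
Net surface drop = e − u = 4.07 km − 3.585 km = e (ρ_m − ρ_c)/ρ_m = 0.485 km.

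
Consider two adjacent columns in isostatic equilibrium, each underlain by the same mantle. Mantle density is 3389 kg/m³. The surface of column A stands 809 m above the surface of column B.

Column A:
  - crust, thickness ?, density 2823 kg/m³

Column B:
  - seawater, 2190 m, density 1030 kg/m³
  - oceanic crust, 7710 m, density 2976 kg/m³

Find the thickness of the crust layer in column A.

Take the compensation level at the base of the deeper column (depth z_c below the surface of column A) and equate Σ ρ_i t_i down to z_c; mantle fills any gap and the z_c terms cancel.
Column A: x×2823 + (z_c − 0 − x)×3389
Column B: 809×0 + 2190×1030 + 7710×2976 + (z_c − 809 − 9900)×3389
The z_c×3389 term appears on both sides and cancels. Collect the known terms of each column as K = Σ(ρt)_known − 3389 × (depth of known layers): K_A = 0 − 3389×0 = 0; K_B = 25200660 − 3389×(809 + 9900) = −11092141.
Balance: K_A − x×(3389 − 2823) = K_B, so x = (K_A − K_B)/(3389 − 2823) = 11092100/566 = 19600 m.

19600 m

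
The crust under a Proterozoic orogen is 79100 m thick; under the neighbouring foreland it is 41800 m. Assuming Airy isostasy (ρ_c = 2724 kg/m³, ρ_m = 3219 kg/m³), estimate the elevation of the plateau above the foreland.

Excess crust Δ = 79100 m − 41800 m = 37300 m, split between elevation h and root r with h + r = Δ.
Airy balance ρ_c h = (ρ_m − ρ_c) r gives r = h ρ_c/(ρ_m − ρ_c), so h (1 + ρ_c/(ρ_m − ρ_c)) = Δ, i.e. h = Δ (ρ_m − ρ_c)/ρ_m.
h = 37300 m × 495/3219 = 5740 m.

5740 m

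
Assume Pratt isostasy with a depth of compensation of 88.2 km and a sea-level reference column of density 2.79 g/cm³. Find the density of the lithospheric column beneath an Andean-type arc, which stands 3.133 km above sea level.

Pratt balance: ρ_ref D = ρ (D + h).
ρ = ρ_ref D/(D + h) = 2.79 × 88.2 km/(88.2 km + 3.133 km) = 2.69 g/cm³.

2.69 g/cm³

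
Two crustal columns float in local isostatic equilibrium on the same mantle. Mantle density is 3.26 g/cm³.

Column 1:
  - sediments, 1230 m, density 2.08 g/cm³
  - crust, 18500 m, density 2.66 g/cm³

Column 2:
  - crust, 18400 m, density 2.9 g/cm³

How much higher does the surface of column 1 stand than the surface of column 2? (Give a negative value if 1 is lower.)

1820 m

For any compensation level in the mantle, the mantle terms cancel and isostasy reduces to e = (Σt_1 − Σt_2) − (Σ(ρt)_1 − Σ(ρt)_2) / ρ_m.
Σt_1 = 19730 m; Σt_2 = 18400 m; Σ(ρt)_1 = 51768.4; Σ(ρt)_2 = 53360 (in m·g/cm³).
e = (19730 − 18400) − (51768.4 − 53360) / 3.26 = 1820 m.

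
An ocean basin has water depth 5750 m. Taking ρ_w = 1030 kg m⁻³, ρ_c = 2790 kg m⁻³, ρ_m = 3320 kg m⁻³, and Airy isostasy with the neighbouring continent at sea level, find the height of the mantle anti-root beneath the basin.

For local isostatic compensation: replacing crust with seawater at the top is compensated by replacing crust with mantle at the base: d (ρ_c − ρ_w) = a (ρ_m − ρ_c).
a = d (ρ_c − ρ_w)/(ρ_m − ρ_c) = 5750 m × 1760/530 = 19100 m.

19100 m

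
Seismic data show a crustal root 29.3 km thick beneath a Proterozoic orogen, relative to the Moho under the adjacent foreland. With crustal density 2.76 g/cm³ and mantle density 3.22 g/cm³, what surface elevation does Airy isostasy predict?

By Archimedes' principle applied to the lithosphere: ρ_c h = (ρ_m − ρ_c) r.
h = r (ρ_m − ρ_c) / ρ_c = 29.3 km × (3.22 − 2.76) / 2.76 = 4.88 km.

4.88 km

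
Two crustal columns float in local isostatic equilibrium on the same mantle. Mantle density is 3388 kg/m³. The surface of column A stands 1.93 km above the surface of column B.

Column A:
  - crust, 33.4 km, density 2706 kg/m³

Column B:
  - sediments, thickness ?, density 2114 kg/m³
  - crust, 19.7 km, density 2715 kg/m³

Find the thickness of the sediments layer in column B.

Take the compensation level at the base of the deeper column (depth z_c below the surface of column A) and equate Σ ρ_i t_i down to z_c; mantle fills any gap and the z_c terms cancel.
Column A: 33.4×2706 + (z_c − 33.4)×3388
Column B: 1.93×0 + x×2114 + 19.7×2715 + (z_c − 1.93 − 19.7 − x)×3388
The z_c×3388 term appears on both sides and cancels. Collect the known terms of each column as K = Σ(ρt)_known − 3388 × (depth of known layers): K_A = 90380.4 − 3388×33.4 = −22778.8; K_B = 53485.5 − 3388×(1.93 + 19.7) = −19796.94.
Balance: K_A = K_B − x×(3388 − 2114), so x = (K_B − K_A)/(3388 − 2114) = 2981.86/1274 = 2.34 km.

2.34 km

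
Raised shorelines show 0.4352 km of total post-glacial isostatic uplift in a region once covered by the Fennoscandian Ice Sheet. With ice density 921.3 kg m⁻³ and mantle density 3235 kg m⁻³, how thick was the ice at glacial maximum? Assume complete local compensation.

1.53 km

u = t ρ_ice/ρ_m → t = u ρ_m/ρ_ice = 0.4352 km × 3235/921.3 = 1.53 km.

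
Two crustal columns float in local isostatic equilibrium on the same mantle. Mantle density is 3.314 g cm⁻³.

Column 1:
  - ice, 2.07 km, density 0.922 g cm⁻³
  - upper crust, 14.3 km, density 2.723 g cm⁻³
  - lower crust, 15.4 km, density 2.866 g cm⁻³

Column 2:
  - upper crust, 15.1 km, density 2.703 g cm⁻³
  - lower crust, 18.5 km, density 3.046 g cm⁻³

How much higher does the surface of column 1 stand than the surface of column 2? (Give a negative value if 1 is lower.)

1.85 km

For any compensation level in the mantle, the mantle terms cancel and isostasy reduces to e = (Σt_1 − Σt_2) − (Σ(ρt)_1 − Σ(ρt)_2) / ρ_m.
Σt_1 = 31.77 km; Σt_2 = 33.6 km; Σ(ρt)_1 = 84.98384; Σ(ρt)_2 = 97.1663 (in km·g cm⁻³).
e = (31.77 − 33.6) − (84.98384 − 97.1663) / 3.314 = 1.85 km.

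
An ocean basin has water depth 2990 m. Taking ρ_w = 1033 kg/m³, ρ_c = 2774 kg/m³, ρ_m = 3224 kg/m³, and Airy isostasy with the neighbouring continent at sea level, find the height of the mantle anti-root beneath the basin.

11600 m

Isostatic balance requires: replacing crust with seawater at the top is compensated by replacing crust with mantle at the base: d (ρ_c − ρ_w) = a (ρ_m − ρ_c).
a = d (ρ_c − ρ_w)/(ρ_m − ρ_c) = 2990 m × 1741/450 = 11600 m.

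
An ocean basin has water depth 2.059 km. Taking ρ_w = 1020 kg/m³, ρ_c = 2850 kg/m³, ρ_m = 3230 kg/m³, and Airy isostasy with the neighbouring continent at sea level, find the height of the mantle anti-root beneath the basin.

9.92 km

By Archimedes' principle applied to the lithosphere: replacing crust with seawater at the top is compensated by replacing crust with mantle at the base: d (ρ_c − ρ_w) = a (ρ_m − ρ_c).
a = d (ρ_c − ρ_w)/(ρ_m − ρ_c) = 2.059 km × 1830/380 = 9.92 km.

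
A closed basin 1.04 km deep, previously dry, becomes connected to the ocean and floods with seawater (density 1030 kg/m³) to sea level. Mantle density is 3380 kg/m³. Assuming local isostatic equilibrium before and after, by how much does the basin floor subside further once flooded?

After flooding the water column is d + s deep. Its weight must equal the weight of mantle displaced by the extra subsidence s: (d + s) ρ_w = s ρ_m.
s = d ρ_w / (ρ_m − ρ_w) = 1.04 km × 1030/(3380 − 1030) = 0.456 km.

0.456 km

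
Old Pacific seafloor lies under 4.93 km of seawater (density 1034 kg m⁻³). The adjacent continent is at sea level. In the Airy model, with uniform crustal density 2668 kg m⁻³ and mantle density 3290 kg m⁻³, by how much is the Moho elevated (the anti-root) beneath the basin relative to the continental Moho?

13 km

Equating mass per unit area of the two columns: replacing crust with seawater at the top is compensated by replacing crust with mantle at the base: d (ρ_c − ρ_w) = a (ρ_m − ρ_c).
a = d (ρ_c − ρ_w)/(ρ_m − ρ_c) = 4.93 km × 1634/622 = 13 km.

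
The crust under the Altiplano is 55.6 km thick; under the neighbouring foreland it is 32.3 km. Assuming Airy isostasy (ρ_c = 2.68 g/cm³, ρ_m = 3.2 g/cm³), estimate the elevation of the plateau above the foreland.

3.79 km

Excess crust Δ = 55.6 km − 32.3 km = 23.3 km, split between elevation h and root r with h + r = Δ.
Airy balance ρ_c h = (ρ_m − ρ_c) r gives r = h ρ_c/(ρ_m − ρ_c), so h (1 + ρ_c/(ρ_m − ρ_c)) = Δ, i.e. h = Δ (ρ_m − ρ_c)/ρ_m.
h = 23.3 km × 0.52/3.2 = 3.79 km.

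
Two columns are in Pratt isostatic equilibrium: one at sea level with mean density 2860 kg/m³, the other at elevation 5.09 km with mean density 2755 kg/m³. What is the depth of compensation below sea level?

134 km

ρ_ref D = ρ (D + h) → D (ρ_ref − ρ) = ρ h.
D = ρ h/(ρ_ref − ρ) = 2755 × 5.09 km/(2860 − 2755) = 134 km.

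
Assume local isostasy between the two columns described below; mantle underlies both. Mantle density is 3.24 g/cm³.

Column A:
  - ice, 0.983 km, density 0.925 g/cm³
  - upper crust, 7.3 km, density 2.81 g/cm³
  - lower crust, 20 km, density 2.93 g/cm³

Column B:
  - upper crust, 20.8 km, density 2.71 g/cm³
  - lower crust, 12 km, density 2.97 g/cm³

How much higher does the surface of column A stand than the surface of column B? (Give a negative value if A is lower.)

For any compensation level in the mantle, the mantle terms cancel and isostasy reduces to e = (Σt_A − Σt_B) − (Σ(ρt)_A − Σ(ρt)_B) / ρ_m.
Σt_A = 28.283 km; Σt_B = 32.8 km; Σ(ρt)_A = 80.022275; Σ(ρt)_B = 92.008 (in km·g/cm³).
e = (28.283 − 32.8) − (80.022275 − 92.008) / 3.24 = −0.818 km.

−0.818 km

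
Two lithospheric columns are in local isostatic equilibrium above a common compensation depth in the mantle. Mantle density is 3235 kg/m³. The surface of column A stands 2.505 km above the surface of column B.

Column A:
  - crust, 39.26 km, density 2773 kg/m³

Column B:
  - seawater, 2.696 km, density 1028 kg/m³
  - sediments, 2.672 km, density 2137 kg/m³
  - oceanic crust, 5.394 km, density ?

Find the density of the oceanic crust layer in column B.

3020 kg/m³

Take the compensation level at the base of the deeper column (depth z_c below the surface of column A) and equate Σ ρ_i t_i down to z_c; mantle fills any gap and the z_c terms cancel.
Column A: 39.26×2773 + (z_c − 39.26)×3235
Column B: 2.505×0 + 2.696×1028 + 2.672×2137 + 5.394×ρ + (z_c − 2.505 − 10.762)×3235
The z_c×3235 term appears on both sides and cancels. Collect the known terms of each column as K = Σ(ρt)_known − 3235 × (depth of known layers): K_A = 108867.98 − 3235×39.26 = −18138.12; K_B = 8481.552 − 3235×(2.505 + 10.762) = −34437.193.
Balance: K_A = K_B + 5.394×ρ, so ρ = (K_A − K_B)/5.394 = 16299.1/5.394 = 3020 kg/m³.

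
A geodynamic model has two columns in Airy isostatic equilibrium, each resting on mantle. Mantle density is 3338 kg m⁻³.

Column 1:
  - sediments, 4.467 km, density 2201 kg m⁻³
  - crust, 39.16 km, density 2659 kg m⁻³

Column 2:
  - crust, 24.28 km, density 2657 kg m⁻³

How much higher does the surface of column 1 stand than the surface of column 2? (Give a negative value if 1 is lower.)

For any compensation level in the mantle, the mantle terms cancel and isostasy reduces to e = (Σt_1 − Σt_2) − (Σ(ρt)_1 − Σ(ρt)_2) / ρ_m.
Σt_1 = 43.627 km; Σt_2 = 24.28 km; Σ(ρt)_1 = 113958.307; Σ(ρt)_2 = 64511.96 (in km·kg m⁻³).
e = (43.627 − 24.28) − (113958.307 − 64511.96) / 3338 = 4.53 km.

4.53 km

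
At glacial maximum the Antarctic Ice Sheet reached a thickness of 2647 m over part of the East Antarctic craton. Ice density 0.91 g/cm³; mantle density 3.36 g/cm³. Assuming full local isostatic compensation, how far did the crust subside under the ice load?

717 m

In Airy isostatic equilibrium: the ice load ρ_ice t is balanced by mantle displaced below, ρ_m s.
s = t ρ_ice / ρ_m = 2647 m × 0.91/3.36 = 717 m.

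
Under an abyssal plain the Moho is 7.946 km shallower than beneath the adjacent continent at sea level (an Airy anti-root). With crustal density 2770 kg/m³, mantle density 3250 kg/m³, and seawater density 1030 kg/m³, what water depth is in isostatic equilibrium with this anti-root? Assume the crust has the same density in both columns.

2.19 km

Replacing a thickness d of crust by seawater at the top must be balanced by replacing crust with mantle at the base: d (ρ_c − ρ_w) = a (ρ_m − ρ_c).
d = a (ρ_m − ρ_c)/(ρ_c − ρ_w) = 7.946 km × 480/1740 = 2.19 km.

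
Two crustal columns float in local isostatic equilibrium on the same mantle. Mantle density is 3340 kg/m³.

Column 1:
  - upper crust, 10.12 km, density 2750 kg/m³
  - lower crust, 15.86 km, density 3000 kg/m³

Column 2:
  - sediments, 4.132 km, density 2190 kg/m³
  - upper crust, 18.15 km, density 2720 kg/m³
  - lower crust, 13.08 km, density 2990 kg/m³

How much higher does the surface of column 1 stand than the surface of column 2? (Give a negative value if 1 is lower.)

For any compensation level in the mantle, the mantle terms cancel and isostasy reduces to e = (Σt_1 − Σt_2) − (Σ(ρt)_1 − Σ(ρt)_2) / ρ_m.
Σt_1 = 25.98 km; Σt_2 = 35.362 km; Σ(ρt)_1 = 75410; Σ(ρt)_2 = 97526.28 (in km·kg/m³).
e = (25.98 − 35.362) − (75410 − 97526.28) / 3340 = −2.76 km.

−2.76 km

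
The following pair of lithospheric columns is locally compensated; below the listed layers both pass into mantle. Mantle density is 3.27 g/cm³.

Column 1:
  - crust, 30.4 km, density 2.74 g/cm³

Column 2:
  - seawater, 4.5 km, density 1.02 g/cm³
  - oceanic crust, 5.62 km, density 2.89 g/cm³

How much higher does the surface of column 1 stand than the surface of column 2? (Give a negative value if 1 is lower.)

1.18 km

For any compensation level in the mantle, the mantle terms cancel and isostasy reduces to e = (Σt_1 − Σt_2) − (Σ(ρt)_1 − Σ(ρt)_2) / ρ_m.
Σt_1 = 30.4 km; Σt_2 = 10.12 km; Σ(ρt)_1 = 83.296; Σ(ρt)_2 = 20.8318 (in km·g/cm³).
e = (30.4 − 10.12) − (83.296 − 20.8318) / 3.27 = 1.18 km.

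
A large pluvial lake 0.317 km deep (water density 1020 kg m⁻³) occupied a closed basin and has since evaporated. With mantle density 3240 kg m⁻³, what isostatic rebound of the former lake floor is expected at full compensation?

u = d ρ_w/ρ_m = 0.317 km × 1020/3240 = 0.0998 km.

0.0998 km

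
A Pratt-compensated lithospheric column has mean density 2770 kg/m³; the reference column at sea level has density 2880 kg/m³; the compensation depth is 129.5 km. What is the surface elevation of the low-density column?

ρ_ref D = ρ (D + h) → h = D (ρ_ref − ρ)/ρ.
h = 129.5 km × (2880 − 2770)/2770 = 5.14 km.

5.14 km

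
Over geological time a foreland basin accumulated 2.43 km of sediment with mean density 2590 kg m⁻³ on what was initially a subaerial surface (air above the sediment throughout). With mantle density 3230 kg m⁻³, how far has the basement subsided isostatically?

1.95 km

Subaerial load: s = t ρ_sed / ρ_m = 2.43 km × 2590/3230 = 1.95 km.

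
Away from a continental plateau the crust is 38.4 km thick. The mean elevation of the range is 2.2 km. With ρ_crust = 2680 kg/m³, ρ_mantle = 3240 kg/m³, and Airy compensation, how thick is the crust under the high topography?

Root depth r = h ρ_c / (ρ_m − ρ_c) = 2.2 km × 2680 / 560 = 10.53 km.
Total thickness = T + h + r = 38.4 km + 2.2 km + 10.53 km = 51.1 km.

51.1 km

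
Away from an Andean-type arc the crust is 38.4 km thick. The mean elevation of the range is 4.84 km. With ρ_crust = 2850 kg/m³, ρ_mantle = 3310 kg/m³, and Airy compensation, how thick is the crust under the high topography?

73.2 km

Root depth r = h ρ_c / (ρ_m − ρ_c) = 4.84 km × 2850 / 460 = 29.99 km.
Total thickness = T + h + r = 38.4 km + 4.84 km + 29.99 km = 73.2 km.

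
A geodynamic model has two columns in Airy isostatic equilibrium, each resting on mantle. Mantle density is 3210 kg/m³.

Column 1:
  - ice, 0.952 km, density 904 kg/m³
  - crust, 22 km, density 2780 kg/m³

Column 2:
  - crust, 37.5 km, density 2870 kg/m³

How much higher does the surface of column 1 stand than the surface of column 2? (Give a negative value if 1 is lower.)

For any compensation level in the mantle, the mantle terms cancel and isostasy reduces to e = (Σt_1 − Σt_2) − (Σ(ρt)_1 − Σ(ρt)_2) / ρ_m.
Σt_1 = 22.952 km; Σt_2 = 37.5 km; Σ(ρt)_1 = 62020.608; Σ(ρt)_2 = 107625 (in km·kg/m³).
e = (22.952 − 37.5) − (62020.608 − 107625) / 3210 = −0.341 km.

−0.341 km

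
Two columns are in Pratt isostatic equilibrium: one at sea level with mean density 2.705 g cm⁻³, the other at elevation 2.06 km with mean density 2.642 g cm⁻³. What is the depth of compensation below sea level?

ρ_ref D = ρ (D + h) → D (ρ_ref − ρ) = ρ h.
D = ρ h/(ρ_ref − ρ) = 2.642 × 2.06 km/(2.705 − 2.642) = 86.4 km.

86.4 km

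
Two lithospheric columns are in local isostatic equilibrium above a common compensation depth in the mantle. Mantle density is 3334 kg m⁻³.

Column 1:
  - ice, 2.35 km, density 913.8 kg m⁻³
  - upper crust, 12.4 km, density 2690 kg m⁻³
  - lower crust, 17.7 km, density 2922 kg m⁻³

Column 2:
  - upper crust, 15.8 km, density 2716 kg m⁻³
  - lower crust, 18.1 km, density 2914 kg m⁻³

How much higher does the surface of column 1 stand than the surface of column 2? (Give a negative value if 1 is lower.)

1.08 km

For any compensation level in the mantle, the mantle terms cancel and isostasy reduces to e = (Σt_1 − Σt_2) − (Σ(ρt)_1 − Σ(ρt)_2) / ρ_m.
Σt_1 = 32.45 km; Σt_2 = 33.9 km; Σ(ρt)_1 = 87222.83; Σ(ρt)_2 = 95656.2 (in km·kg m⁻³).
e = (32.45 − 33.9) − (87222.83 − 95656.2) / 3334 = 1.08 km.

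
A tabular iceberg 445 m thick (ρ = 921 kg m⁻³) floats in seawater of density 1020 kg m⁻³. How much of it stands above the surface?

43.2 m

Floating equilibrium: submerged depth d = t ρ_obj/ρ_fluid = 445 m × 921/1020 = 401.8 m.
Freeboard = t − d = 445 m − 401.8 m = 43.2 m.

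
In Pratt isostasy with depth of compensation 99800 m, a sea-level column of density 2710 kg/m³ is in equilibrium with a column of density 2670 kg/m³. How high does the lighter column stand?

1500 m

ρ_ref D = ρ (D + h) → h = D (ρ_ref − ρ)/ρ.
h = 99800 m × (2710 − 2670)/2670 = 1500 m.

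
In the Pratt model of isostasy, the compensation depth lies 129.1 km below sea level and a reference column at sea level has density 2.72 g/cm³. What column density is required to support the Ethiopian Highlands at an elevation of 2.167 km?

2.68 g/cm³

Pratt balance: ρ_ref D = ρ (D + h).
ρ = ρ_ref D/(D + h) = 2.72 × 129.1 km/(129.1 km + 2.167 km) = 2.68 g/cm³.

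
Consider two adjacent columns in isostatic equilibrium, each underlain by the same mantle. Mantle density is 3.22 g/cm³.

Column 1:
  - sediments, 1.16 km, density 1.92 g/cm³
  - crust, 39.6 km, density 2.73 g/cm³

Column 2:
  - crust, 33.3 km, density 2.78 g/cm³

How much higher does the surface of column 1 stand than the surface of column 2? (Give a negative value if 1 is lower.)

For any compensation level in the mantle, the mantle terms cancel and isostasy reduces to e = (Σt_1 − Σt_2) − (Σ(ρt)_1 − Σ(ρt)_2) / ρ_m.
Σt_1 = 40.76 km; Σt_2 = 33.3 km; Σ(ρt)_1 = 110.3352; Σ(ρt)_2 = 92.574 (in km·g/cm³).
e = (40.76 − 33.3) − (110.3352 − 92.574) / 3.22 = 1.94 km.

1.94 km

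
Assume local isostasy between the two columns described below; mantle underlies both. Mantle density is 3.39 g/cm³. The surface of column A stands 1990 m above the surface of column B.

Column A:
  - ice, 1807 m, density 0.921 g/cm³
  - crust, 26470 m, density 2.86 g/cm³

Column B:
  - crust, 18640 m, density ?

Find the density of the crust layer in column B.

2.76 g/cm³

Take the compensation level at the base of the deeper column (depth z_c below the surface of column A) and equate Σ ρ_i t_i down to z_c; mantle fills any gap and the z_c terms cancel.
Column A: 1807×0.921 + 26470×2.86 + (z_c − 28277)×3.39
Column B: 1990×0 + 18640×ρ + (z_c − 1990 − 18640)×3.39
The z_c×3.39 term appears on both sides and cancels. Collect the known terms of each column as K = Σ(ρt)_known − 3.39 × (depth of known layers): K_A = 77368.447 − 3.39×28277 = −18490.583; K_B = 0 − 3.39×(1990 + 18640) = −69935.7.
Balance: K_A = K_B + 18640×ρ, so ρ = (K_A − K_B)/18640 = 51445.1/18640 = 2.76 g/cm³.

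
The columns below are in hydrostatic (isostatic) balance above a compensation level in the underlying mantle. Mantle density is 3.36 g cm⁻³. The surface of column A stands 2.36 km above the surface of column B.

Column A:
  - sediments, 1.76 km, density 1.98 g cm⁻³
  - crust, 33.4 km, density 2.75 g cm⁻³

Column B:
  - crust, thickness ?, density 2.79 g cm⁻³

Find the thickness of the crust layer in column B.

26.1 km

Take the compensation level at the base of the deeper column (depth z_c below the surface of column A) and equate Σ ρ_i t_i down to z_c; mantle fills any gap and the z_c terms cancel.
Column A: 1.76×1.98 + 33.4×2.75 + (z_c − 35.16)×3.36
Column B: 2.36×0 + x×2.79 + (z_c − 2.36 − 0 − x)×3.36
The z_c×3.36 term appears on both sides and cancels. Collect the known terms of each column as K = Σ(ρt)_known − 3.36 × (depth of known layers): K_A = 95.3348 − 3.36×35.16 = −22.8028; K_B = 0 − 3.36×(2.36 + 0) = −7.9296.
Balance: K_A = K_B − x×(3.36 − 2.79), so x = (K_B − K_A)/(3.36 − 2.79) = 14.8732/0.57 = 26.1 km.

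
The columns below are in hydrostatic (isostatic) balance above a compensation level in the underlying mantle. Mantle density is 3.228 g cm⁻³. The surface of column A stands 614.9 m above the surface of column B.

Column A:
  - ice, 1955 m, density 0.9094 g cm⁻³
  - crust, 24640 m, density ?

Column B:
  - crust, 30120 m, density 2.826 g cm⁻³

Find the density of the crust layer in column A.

Take the compensation level at the base of the deeper column (depth z_c below the surface of column A) and equate Σ ρ_i t_i down to z_c; mantle fills any gap and the z_c terms cancel.
Column A: 1955×0.9094 + 24640×ρ + (z_c − 26595)×3.228
Column B: 614.9×0 + 30120×2.826 + (z_c − 614.9 − 30120)×3.228
The z_c×3.228 term appears on both sides and cancels. Collect the known terms of each column as K = Σ(ρt)_known − 3.228 × (depth of known layers): K_A = 1777.877 − 3.228×26595 = −84070.783; K_B = 85119.12 − 3.228×(614.9 + 30120) = −14093.1372.
Balance: K_A + 24640×ρ = K_B, so ρ = (K_B − K_A)/24640 = 69977.6/24640 = 2.84 g cm⁻³.

2.84 g cm⁻³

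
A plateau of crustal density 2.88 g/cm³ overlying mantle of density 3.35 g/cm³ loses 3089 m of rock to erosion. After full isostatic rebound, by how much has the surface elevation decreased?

Rebound u = e ρ_c/ρ_m = 3089 m × 2.88/3.35 = 2656 m.
Net surface drop = e − u = 3089 m − 2656 m = e (ρ_m − ρ_c)/ρ_m = 433 m.

433 m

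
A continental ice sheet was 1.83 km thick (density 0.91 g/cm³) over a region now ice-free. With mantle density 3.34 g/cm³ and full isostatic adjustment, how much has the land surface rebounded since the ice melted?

Removing the load lets mantle flow back in; uplift u satisfies ρ_ice t = ρ_m u.
u = t ρ_ice/ρ_m = 1.83 km × 0.91/3.34 = 0.499 km.

0.499 km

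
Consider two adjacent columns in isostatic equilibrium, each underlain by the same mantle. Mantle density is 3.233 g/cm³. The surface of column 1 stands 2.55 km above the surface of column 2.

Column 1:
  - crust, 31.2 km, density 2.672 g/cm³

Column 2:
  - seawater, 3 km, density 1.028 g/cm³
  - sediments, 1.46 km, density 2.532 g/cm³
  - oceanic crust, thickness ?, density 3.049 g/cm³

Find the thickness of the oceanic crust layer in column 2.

Take the compensation level at the base of the deeper column (depth z_c below the surface of column 1) and equate Σ ρ_i t_i down to z_c; mantle fills any gap and the z_c terms cancel.
Column 1: 31.2×2.672 + (z_c − 31.2)×3.233
Column 2: 2.55×0 + 3×1.028 + 1.46×2.532 + x×3.049 + (z_c − 2.55 − 4.46 − x)×3.233
The z_c×3.233 term appears on both sides and cancels. Collect the known terms of each column as K = Σ(ρt)_known − 3.233 × (depth of known layers): K_1 = 83.3664 − 3.233×31.2 = −17.5032; K_2 = 6.78072 − 3.233×(2.55 + 4.46) = −15.88261.
Balance: K_1 = K_2 − x×(3.233 − 3.049), so x = (K_2 − K_1)/(3.233 − 3.049) = 1.62059/0.184 = 8.81 km.

8.81 km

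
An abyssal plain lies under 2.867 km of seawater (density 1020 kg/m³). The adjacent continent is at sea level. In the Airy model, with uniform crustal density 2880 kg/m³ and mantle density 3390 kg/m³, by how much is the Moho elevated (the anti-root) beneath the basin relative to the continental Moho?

10.5 km

Equating mass per unit area of the two columns: replacing crust with seawater at the top is compensated by replacing crust with mantle at the base: d (ρ_c − ρ_w) = a (ρ_m − ρ_c).
a = d (ρ_c − ρ_w)/(ρ_m − ρ_c) = 2.867 km × 1860/510 = 10.5 km.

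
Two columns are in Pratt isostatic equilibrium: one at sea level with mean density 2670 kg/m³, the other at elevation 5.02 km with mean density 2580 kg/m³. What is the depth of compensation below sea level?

144 km

ρ_ref D = ρ (D + h) → D (ρ_ref − ρ) = ρ h.
D = ρ h/(ρ_ref − ρ) = 2580 × 5.02 km/(2670 − 2580) = 144 km.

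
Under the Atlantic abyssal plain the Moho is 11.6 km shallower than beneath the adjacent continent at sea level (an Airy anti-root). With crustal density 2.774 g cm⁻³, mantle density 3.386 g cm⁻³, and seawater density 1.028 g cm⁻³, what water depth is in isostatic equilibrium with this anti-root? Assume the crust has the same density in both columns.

Replacing a thickness d of crust by seawater at the top must be balanced by replacing crust with mantle at the base: d (ρ_c − ρ_w) = a (ρ_m − ρ_c).
d = a (ρ_m − ρ_c)/(ρ_c − ρ_w) = 11.6 km × 0.612/1.746 = 4.07 km.

4.07 km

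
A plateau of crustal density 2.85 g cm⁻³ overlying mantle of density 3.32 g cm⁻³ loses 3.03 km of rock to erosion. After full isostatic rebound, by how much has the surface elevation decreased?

Rebound u = e ρ_c/ρ_m = 3.03 km × 2.85/3.32 = 2.601 km.
Net surface drop = e − u = 3.03 km − 2.601 km = e (ρ_m − ρ_c)/ρ_m = 0.429 km.

0.429 km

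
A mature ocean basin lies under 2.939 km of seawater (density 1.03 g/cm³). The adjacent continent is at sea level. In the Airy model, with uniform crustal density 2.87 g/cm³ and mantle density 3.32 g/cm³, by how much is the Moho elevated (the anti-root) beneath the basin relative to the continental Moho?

Equating mass per unit area of the two columns: replacing crust with seawater at the top is compensated by replacing crust with mantle at the base: d (ρ_c − ρ_w) = a (ρ_m − ρ_c).
a = d (ρ_c − ρ_w)/(ρ_m − ρ_c) = 2.939 km × 1.84/0.45 = 12 km.

12 km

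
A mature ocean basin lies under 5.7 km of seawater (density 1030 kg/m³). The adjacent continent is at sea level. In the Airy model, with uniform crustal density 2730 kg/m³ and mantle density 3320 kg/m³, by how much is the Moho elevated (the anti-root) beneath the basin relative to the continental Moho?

16.4 km

Equating mass per unit area of the two columns: replacing crust with seawater at the top is compensated by replacing crust with mantle at the base: d (ρ_c − ρ_w) = a (ρ_m − ρ_c).
a = d (ρ_c − ρ_w)/(ρ_m − ρ_c) = 5.7 km × 1700/590 = 16.4 km.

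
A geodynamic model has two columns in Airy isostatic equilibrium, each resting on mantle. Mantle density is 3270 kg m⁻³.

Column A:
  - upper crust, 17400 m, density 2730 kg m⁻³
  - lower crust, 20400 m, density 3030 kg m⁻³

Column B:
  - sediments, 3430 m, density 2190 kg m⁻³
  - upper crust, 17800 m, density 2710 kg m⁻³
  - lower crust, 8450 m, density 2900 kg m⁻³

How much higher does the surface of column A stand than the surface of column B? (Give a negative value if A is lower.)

−767 m

For any compensation level in the mantle, the mantle terms cancel and isostasy reduces to e = (Σt_A − Σt_B) − (Σ(ρt)_A − Σ(ρt)_B) / ρ_m.
Σt_A = 37800 m; Σt_B = 29680 m; Σ(ρt)_A = 109314000; Σ(ρt)_B = 80254700 (in m·kg m⁻³).
e = (37800 − 29680) − (109314000 − 80254700) / 3270 = −767 m.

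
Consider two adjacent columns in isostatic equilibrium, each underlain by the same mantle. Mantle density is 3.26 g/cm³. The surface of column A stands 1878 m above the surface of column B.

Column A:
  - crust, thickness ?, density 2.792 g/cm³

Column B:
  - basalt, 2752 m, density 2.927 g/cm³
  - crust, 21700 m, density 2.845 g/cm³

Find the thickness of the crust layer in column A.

Take the compensation level at the base of the deeper column (depth z_c below the surface of column A) and equate Σ ρ_i t_i down to z_c; mantle fills any gap and the z_c terms cancel.
Column A: x×2.792 + (z_c − 0 − x)×3.26
Column B: 1878×0 + 2752×2.927 + 21700×2.845 + (z_c − 1878 − 24452)×3.26
The z_c×3.26 term appears on both sides and cancels. Collect the known terms of each column as K = Σ(ρt)_known − 3.26 × (depth of known layers): K_A = 0 − 3.26×0 = 0; K_B = 69791.604 − 3.26×(1878 + 24452) = −16044.196.
Balance: K_A − x×(3.26 − 2.792) = K_B, so x = (K_A − K_B)/(3.26 − 2.792) = 16044.2/0.468 = 34300 m.

34300 m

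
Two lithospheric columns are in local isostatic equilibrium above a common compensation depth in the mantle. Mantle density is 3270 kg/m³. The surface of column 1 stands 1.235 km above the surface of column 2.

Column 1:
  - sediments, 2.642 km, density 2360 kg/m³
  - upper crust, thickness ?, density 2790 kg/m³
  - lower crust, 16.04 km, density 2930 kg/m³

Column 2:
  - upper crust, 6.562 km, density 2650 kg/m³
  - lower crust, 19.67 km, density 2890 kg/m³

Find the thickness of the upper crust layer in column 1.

16.1 km

Take the compensation level at the base of the deeper column (depth z_c below the surface of column 1) and equate Σ ρ_i t_i down to z_c; mantle fills any gap and the z_c terms cancel.
Column 1: 2.642×2360 + x×2790 + 16.04×2930 + (z_c − 18.682 − x)×3270
Column 2: 1.235×0 + 6.562×2650 + 19.67×2890 + (z_c − 1.235 − 26.232)×3270
The z_c×3270 term appears on both sides and cancels. Collect the known terms of each column as K = Σ(ρt)_known − 3270 × (depth of known layers): K_1 = 53232.32 − 3270×18.682 = −7857.82; K_2 = 74235.6 − 3270×(1.235 + 26.232) = −15581.49.
Balance: K_1 − x×(3270 − 2790) = K_2, so x = (K_1 − K_2)/(3270 − 2790) = 7723.67/480 = 16.1 km.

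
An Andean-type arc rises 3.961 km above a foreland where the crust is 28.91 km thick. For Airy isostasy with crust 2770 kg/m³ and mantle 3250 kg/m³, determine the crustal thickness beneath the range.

55.7 km

Root depth r = h ρ_c / (ρ_m − ρ_c) = 3.961 km × 2770 / 480 = 22.86 km.
Total thickness = T + h + r = 28.91 km + 3.961 km + 22.86 km = 55.7 km.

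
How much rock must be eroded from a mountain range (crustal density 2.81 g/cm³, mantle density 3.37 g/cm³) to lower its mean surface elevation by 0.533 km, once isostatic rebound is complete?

3.21 km

Net drop Δ = e − u = e − e ρ_c/ρ_m = e (ρ_m − ρ_c)/ρ_m.
e = Δ ρ_m/(ρ_m − ρ_c) = 0.533 km × 3.37/0.56 = 3.21 km.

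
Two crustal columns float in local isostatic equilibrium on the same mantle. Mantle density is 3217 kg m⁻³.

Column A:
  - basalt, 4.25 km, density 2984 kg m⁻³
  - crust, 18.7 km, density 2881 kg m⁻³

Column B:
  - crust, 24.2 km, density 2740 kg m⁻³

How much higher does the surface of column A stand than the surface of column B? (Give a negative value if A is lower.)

For any compensation level in the mantle, the mantle terms cancel and isostasy reduces to e = (Σt_A − Σt_B) − (Σ(ρt)_A − Σ(ρt)_B) / ρ_m.
Σt_A = 22.95 km; Σt_B = 24.2 km; Σ(ρt)_A = 66556.7; Σ(ρt)_B = 66308 (in km·kg m⁻³).
e = (22.95 − 24.2) − (66556.7 − 66308) / 3217 = −1.33 km.

−1.33 km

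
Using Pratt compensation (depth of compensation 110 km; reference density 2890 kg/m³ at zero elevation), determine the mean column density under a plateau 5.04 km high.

Pratt balance: ρ_ref D = ρ (D + h).
ρ = ρ_ref D/(D + h) = 2890 × 110 km/(110 km + 5.04 km) = 2760 kg/m³.

2760 kg/m³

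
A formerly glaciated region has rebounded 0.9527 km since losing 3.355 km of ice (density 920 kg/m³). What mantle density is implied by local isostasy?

3240 kg/m³

ρ_m = ρ_ice t / u = 920 × 3.355 km/0.9527 km = 3240 kg/m³.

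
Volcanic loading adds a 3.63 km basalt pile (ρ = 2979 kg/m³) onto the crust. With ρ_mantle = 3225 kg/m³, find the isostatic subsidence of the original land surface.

3.35 km

Subaerial loading: s = t ρ_load / ρ_m.
s = 3.63 km × 2979/3225 = 3.35 km.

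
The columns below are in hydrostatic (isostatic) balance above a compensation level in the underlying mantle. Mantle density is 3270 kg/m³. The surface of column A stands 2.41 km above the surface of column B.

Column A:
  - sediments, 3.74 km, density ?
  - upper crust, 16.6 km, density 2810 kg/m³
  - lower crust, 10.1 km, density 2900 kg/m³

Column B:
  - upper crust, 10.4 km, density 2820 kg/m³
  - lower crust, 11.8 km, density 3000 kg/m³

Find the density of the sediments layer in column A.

2100 kg/m³

Take the compensation level at the base of the deeper column (depth z_c below the surface of column A) and equate Σ ρ_i t_i down to z_c; mantle fills any gap and the z_c terms cancel.
Column A: 3.74×ρ + 16.6×2810 + 10.1×2900 + (z_c − 30.44)×3270
Column B: 2.41×0 + 10.4×2820 + 11.8×3000 + (z_c − 2.41 − 22.2)×3270
The z_c×3270 term appears on both sides and cancels. Collect the known terms of each column as K = Σ(ρt)_known − 3270 × (depth of known layers): K_A = 75936 − 3270×30.44 = −23602.8; K_B = 64728 − 3270×(2.41 + 22.2) = −15746.7.
Balance: K_A + 3.74×ρ = K_B, so ρ = (K_B − K_A)/3.74 = 7856.1/3.74 = 2100 kg/m³.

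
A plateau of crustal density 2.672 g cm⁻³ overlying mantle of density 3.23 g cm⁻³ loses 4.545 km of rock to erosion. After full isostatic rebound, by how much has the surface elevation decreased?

Rebound u = e ρ_c/ρ_m = 4.545 km × 2.672/3.23 = 3.76 km.
Net surface drop = e − u = 4.545 km − 3.76 km = e (ρ_m − ρ_c)/ρ_m = 0.785 km.

0.785 km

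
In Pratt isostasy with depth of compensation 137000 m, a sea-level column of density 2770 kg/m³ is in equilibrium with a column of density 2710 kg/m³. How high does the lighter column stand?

ρ_ref D = ρ (D + h) → h = D (ρ_ref − ρ)/ρ.
h = 137000 m × (2770 − 2710)/2710 = 3030 m.

3030 m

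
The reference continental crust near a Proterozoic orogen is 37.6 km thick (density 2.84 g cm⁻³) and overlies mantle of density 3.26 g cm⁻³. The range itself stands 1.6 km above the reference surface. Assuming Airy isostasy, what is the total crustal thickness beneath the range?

Root depth r = h ρ_c / (ρ_m − ρ_c) = 1.6 km × 2.84 / 0.42 = 10.82 km.
Total thickness = T + h + r = 37.6 km + 1.6 km + 10.82 km = 50 km.

50 km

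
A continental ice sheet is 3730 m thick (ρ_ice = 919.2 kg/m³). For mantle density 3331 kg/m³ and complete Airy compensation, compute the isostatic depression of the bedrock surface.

In Airy isostatic equilibrium: the ice load ρ_ice t is balanced by mantle displaced below, ρ_m s.
s = t ρ_ice / ρ_m = 3730 m × 919.2/3331 = 1030 m.

1030 m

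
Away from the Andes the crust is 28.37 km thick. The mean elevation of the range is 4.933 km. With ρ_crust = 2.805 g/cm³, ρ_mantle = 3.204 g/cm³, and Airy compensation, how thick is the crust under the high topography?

Root depth r = h ρ_c / (ρ_m − ρ_c) = 4.933 km × 2.805 / 0.399 = 34.68 km.
Total thickness = T + h + r = 28.37 km + 4.933 km + 34.68 km = 68 km.

68 km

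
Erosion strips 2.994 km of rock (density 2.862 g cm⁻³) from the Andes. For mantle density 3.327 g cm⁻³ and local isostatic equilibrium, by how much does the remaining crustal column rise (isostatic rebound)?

Unloading: uplift u = e ρ_c/ρ_m = 2.994 km × 2.862/3.327 = 2.58 km.

2.58 km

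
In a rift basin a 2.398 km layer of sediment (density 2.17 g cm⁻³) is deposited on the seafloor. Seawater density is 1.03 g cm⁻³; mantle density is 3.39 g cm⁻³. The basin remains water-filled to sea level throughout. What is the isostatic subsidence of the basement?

Submarine loading: the sediment displaces seawater, and the subsidence is in turn flooded, so s (ρ_m − ρ_w) = t (ρ_sed − ρ_w).
s = 2.398 km × (2.17 − 1.03) / (3.39 − 1.03) = 1.16 km.

1.16 km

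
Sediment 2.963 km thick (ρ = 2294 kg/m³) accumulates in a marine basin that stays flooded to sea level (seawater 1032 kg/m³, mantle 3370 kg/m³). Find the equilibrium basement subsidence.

1.6 km

Submarine loading: the sediment displaces seawater, and the subsidence is in turn flooded, so s (ρ_m − ρ_w) = t (ρ_sed − ρ_w).
s = 2.963 km × (2294 − 1032) / (3370 − 1032) = 1.6 km.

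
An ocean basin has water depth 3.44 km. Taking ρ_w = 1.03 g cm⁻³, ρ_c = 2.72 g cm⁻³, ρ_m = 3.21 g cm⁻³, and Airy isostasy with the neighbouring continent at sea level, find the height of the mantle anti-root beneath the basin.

11.9 km

By Archimedes' principle applied to the lithosphere: replacing crust with seawater at the top is compensated by replacing crust with mantle at the base: d (ρ_c − ρ_w) = a (ρ_m − ρ_c).
a = d (ρ_c − ρ_w)/(ρ_m − ρ_c) = 3.44 km × 1.69/0.49 = 11.9 km.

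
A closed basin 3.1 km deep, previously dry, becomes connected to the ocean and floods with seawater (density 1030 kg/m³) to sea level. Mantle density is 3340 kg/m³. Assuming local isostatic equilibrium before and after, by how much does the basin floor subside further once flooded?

1.38 km

After flooding the water column is d + s deep. Its weight must equal the weight of mantle displaced by the extra subsidence s: (d + s) ρ_w = s ρ_m.
s = d ρ_w / (ρ_m − ρ_w) = 3.1 km × 1030/(3340 − 1030) = 1.38 km.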